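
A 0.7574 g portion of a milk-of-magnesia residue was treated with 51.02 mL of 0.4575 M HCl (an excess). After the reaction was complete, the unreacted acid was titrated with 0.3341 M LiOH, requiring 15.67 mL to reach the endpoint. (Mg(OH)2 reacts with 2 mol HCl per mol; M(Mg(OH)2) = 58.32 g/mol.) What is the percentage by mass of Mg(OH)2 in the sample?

Total n(HCl) added = 0.4575 x 0.05102 = 0.02334 mol.
n(LiOH) used = 0.3341 x 0.01567 = 0.005235 mol, which equals the excess n(HCl).
So n(HCl) consumed by the sample = 0.02334 - 0.005235 = 0.01811 mol.
n(Mg(OH)2) = 0.01811 / 2 = 0.009053 mol.
mass Mg(OH)2 = 0.009053 x 58.32 = 0.5280 g, so %Mg(OH)2 = 0.5280/0.7574 x 100 = 69.7%.

69.7%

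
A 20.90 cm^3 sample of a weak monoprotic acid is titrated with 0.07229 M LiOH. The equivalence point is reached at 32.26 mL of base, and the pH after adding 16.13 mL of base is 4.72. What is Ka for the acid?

1.9 x 10^-5

16.13 mL is half of the equivalence volume, so this is the half-equivalence point where [HA] = [A^-].
At half-equivalence pH = pKa, so pKa = 4.72.
Ka = 10^(-4.72) = 1.9 x 10^-5.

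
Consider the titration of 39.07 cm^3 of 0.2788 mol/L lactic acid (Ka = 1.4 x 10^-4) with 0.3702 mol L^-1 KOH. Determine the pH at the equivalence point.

8.53

n(HC3H5O3) = 0.2788 x 0.03907 = 0.01089 mol; V(KOH) at equivalence = 0.01089/0.3702 = 0.02942 L.
At equivalence all the acid is converted to C3H5O3-; total volume = 0.03907 + 0.02942 = 0.06849 L, so [C3H5O3-] = 0.01089/0.06849 = 0.1590 M.
Kb = Kw/Ka = 1.0e-14 / 1.4 x 10^-4 = 7.14e-11.
[OH^-] = sqrt(Kb x [C3H5O3-]) = sqrt(7.14e-11 x 0.1590) = 3.37e-6 M.
pOH = 5.47, so pH = 14.00 - 5.47 = 8.53.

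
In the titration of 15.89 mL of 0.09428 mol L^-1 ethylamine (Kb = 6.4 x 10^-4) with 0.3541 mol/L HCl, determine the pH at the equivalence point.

5.97

n(C2H5NH2) = 0.09428 x 0.01589 = 0.001498 mol; V(HCl) at equivalence = 0.001498/0.3541 = 0.004231 L.
At equivalence the base is fully converted to C2H5NH3+; total volume = 0.02012 L, so [C2H5NH3+] = 0.001498/0.02012 = 0.07446 M.
Ka(C2H5NH3+) = Kw/Kb = 1.0e-14 / 6.4 x 10^-4 = 1.56e-11.
[H^+] = sqrt(Ka x [C2H5NH3+]) = sqrt(1.56e-11 x 0.07446) = 1.08e-6 M.
pH = -log(1.08e-6) = 5.97.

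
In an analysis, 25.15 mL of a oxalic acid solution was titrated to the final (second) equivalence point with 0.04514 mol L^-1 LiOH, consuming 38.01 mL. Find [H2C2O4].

0.0341 M

n(LiOH) = 0.04514 x 0.03801 = 0.001716 mol.
At the final (second) equivalence point, 2 mol OH^- react per mol H2C2O4, so n(H2C2O4) = 0.001716 / 2 = 0.0008579 mol.
[H2C2O4] = 0.0008579 / 0.02515 L = 0.0341 M.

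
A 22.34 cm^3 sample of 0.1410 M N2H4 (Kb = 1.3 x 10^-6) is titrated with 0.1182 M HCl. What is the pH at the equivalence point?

n(N2H4) = 0.1410 x 0.02234 = 0.003150 mol; V(HCl) at equivalence = 0.003150/0.1182 = 0.02665 L.
At equivalence the base is fully converted to N2H5+; total volume = 0.04899 L, so [N2H5+] = 0.003150/0.04899 = 0.06430 M.
Ka(N2H5+) = Kw/Kb = 1.0e-14 / 1.3 x 10^-6 = 7.69e-9.
[H^+] = sqrt(Ka x [N2H5+]) = sqrt(7.69e-9 x 0.06430) = 2.22e-5 M.
pH = -log(2.22e-5) = 4.65.

4.65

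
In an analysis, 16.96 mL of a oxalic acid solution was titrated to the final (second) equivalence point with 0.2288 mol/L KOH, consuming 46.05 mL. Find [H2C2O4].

0.311 M

n(KOH) = 0.2288 x 0.04605 = 0.01054 mol.
At the final (second) equivalence point, 2 mol OH^- react per mol H2C2O4, so n(H2C2O4) = 0.01054 / 2 = 0.005268 mol.
[H2C2O4] = 0.005268 / 0.01696 L = 0.311 M.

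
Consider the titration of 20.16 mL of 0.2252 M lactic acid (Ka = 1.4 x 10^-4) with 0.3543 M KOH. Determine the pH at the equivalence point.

8.50

n(HC3H5O3) = 0.2252 x 0.02016 = 0.004540 mol; V(KOH) at equivalence = 0.004540/0.3543 = 0.01281 L.
At equivalence all the acid is converted to C3H5O3-; total volume = 0.02016 + 0.01281 = 0.03297 L, so [C3H5O3-] = 0.004540/0.03297 = 0.1377 M.
Kb = Kw/Ka = 1.0e-14 / 1.4 x 10^-4 = 7.14e-11.
[OH^-] = sqrt(Kb x [C3H5O3-]) = sqrt(7.14e-11 x 0.1377) = 3.14e-6 M.
pOH = 5.50, so pH = 14.00 - 5.50 = 8.50.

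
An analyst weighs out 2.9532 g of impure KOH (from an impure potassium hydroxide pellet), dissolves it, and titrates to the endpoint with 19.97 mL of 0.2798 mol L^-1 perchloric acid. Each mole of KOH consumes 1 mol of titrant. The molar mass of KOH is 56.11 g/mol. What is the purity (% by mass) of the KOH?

10.6%

n(HClO4) = 0.2798 x 0.01997 = 0.005588 mol.
n(KOH) = 0.005588 / 1 = 0.005588 mol.
mass of KOH = 0.005588 x 56.11 = 0.3135 g.
% purity = 0.3135 / 2.9532 x 100 = 10.6%.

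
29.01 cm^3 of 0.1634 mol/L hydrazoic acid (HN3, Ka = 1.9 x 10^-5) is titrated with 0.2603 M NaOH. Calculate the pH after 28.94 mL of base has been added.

n(acid) = 0.1634 x 0.02901 = 0.004740 mol; n(NaOH) added = 0.2603 x 0.02894 = 0.007533 mol.
Base is in excess by 0.007533 - 0.004740 = 0.002793 mol in a total volume of 0.05795 L.
[OH^-] = 0.002793/0.05795 = 0.04819 M, so pOH = 1.32 and pH = 14.00 - 1.32 = 12.68.

12.68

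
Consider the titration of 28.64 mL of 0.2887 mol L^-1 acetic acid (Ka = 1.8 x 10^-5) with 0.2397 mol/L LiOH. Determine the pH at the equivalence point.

8.93

n(CH3COOH) = 0.2887 x 0.02864 = 0.008268 mol; V(LiOH) at equivalence = 0.008268/0.2397 = 0.03449 L.
At equivalence all the acid is converted to CH3COO-; total volume = 0.02864 + 0.03449 = 0.06313 L, so [CH3COO-] = 0.008268/0.06313 = 0.1310 M.
Kb = Kw/Ka = 1.0e-14 / 1.8 x 10^-5 = 5.56e-10.
[OH^-] = sqrt(Kb x [CH3COO-]) = sqrt(5.56e-10 x 0.1310) = 8.53e-6 M.
pOH = 5.07, so pH = 14.00 - 5.07 = 8.93.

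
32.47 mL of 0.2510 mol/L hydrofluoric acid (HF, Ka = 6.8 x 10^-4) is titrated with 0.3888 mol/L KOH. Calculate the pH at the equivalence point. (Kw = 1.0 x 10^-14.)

8.18

n(HF) = 0.2510 x 0.03247 = 0.008150 mol; V(KOH) at equivalence = 0.008150/0.3888 = 0.02096 L.
At equivalence all the acid is converted to F-; total volume = 0.03247 + 0.02096 = 0.05343 L, so [F-] = 0.008150/0.05343 = 0.1525 M.
Kb = Kw/Ka = 1.0e-14 / 6.8 x 10^-4 = 1.47e-11.
[OH^-] = sqrt(Kb x [F-]) = sqrt(1.47e-11 x 0.1525) = 1.50e-6 M.
pOH = 5.82, so pH = 14.00 - 5.82 = 8.18.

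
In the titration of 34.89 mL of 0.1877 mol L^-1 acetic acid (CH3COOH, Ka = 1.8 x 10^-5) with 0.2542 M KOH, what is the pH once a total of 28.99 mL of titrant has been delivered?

12.11

n(acid) = 0.1877 x 0.03489 = 0.006549 mol; n(KOH) added = 0.2542 x 0.02899 = 0.007369 mol.
Base is in excess by 0.007369 - 0.006549 = 0.0008204 mol in a total volume of 0.06388 L.
[OH^-] = 0.0008204/0.06388 = 0.01284 M, so pOH = 1.89 and pH = 14.00 - 1.89 = 12.11.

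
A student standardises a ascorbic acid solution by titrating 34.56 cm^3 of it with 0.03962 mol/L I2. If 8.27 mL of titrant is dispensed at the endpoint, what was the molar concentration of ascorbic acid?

0.00948 M

n(I2) = 0.03962 x 0.008270 = 0.0003277 mol.
From the balanced equation, 1 mol I2 reacts with 1 mol ascorbic acid, so n(ascorbic acid) = 0.0003277 x 1/1 = 0.0003277 mol.
[ascorbic acid] = 0.0003277 / 0.03456 L = 0.00948 M.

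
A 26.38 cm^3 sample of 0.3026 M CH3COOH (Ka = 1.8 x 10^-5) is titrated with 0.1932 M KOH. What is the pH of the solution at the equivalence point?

8.91

n(CH3COOH) = 0.3026 x 0.02638 = 0.007983 mol; V(KOH) at equivalence = 0.007983/0.1932 = 0.04132 L.
At equivalence all the acid is converted to CH3COO-; total volume = 0.02638 + 0.04132 = 0.06770 L, so [CH3COO-] = 0.007983/0.06770 = 0.1179 M.
Kb = Kw/Ka = 1.0e-14 / 1.8 x 10^-5 = 5.56e-10.
[OH^-] = sqrt(Kb x [CH3COO-]) = sqrt(5.56e-10 x 0.1179) = 8.09e-6 M.
pOH = 5.09, so pH = 14.00 - 5.09 = 8.91.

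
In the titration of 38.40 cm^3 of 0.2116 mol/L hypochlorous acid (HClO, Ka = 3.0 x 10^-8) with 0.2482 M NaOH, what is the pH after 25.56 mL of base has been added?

Initial n(HClO) = 0.2116 x 0.03840 = 0.008125 mol.
n(NaOH) added = 0.2482 x 0.02556 = 0.006344 mol, converting that many moles of HClO to ClO-.
Remaining n(HClO) = 0.001781 mol; n(ClO-) = 0.006344 mol.
By Henderson-Hasselbalch, pH = pKa + log([A^-]/[HA]) = 7.52 + log(0.006344/0.001781) = 7.52 + (+0.55) = 8.07.

8.07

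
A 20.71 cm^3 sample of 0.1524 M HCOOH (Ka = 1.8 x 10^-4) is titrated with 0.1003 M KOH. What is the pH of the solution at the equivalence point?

n(HCOOH) = 0.1524 x 0.02071 = 0.003156 mol; V(KOH) at equivalence = 0.003156/0.1003 = 0.03147 L.
At equivalence all the acid is converted to HCOO-; total volume = 0.02071 + 0.03147 = 0.05218 L, so [HCOO-] = 0.003156/0.05218 = 0.06049 M.
Kb = Kw/Ka = 1.0e-14 / 1.8 x 10^-4 = 5.56e-11.
[OH^-] = sqrt(Kb x [HCOO-]) = sqrt(5.56e-11 x 0.06049) = 1.83e-6 M.
pOH = 5.74, so pH = 14.00 - 5.74 = 8.26.

8.26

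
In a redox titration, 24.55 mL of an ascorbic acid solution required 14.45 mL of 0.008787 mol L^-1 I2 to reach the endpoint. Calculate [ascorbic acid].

n(I2) = 0.008787 x 0.01445 = 0.0001270 mol.
From the balanced equation, 1 mol I2 reacts with 1 mol ascorbic acid, so n(ascorbic acid) = 0.0001270 x 1/1 = 0.0001270 mol.
[ascorbic acid] = 0.0001270 / 0.02455 L = 0.00517 M.

0.00517 M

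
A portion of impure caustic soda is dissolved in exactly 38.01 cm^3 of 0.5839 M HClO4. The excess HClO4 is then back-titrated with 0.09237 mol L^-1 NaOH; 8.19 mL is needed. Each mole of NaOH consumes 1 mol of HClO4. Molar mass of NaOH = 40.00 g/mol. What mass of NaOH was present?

Total n(HClO4) added = 0.5839 x 0.03801 = 0.02219 mol.
n(NaOH) used = 0.09237 x 0.008190 = 0.0007565 mol, which equals the excess n(HClO4).
So n(HClO4) consumed by the sample = 0.02219 - 0.0007565 = 0.02144 mol.
n(NaOH) = 0.02144 / 1 = 0.02144 mol.
mass = 0.02144 mol x 40.00 g/mol = 0.858 g.

0.858 g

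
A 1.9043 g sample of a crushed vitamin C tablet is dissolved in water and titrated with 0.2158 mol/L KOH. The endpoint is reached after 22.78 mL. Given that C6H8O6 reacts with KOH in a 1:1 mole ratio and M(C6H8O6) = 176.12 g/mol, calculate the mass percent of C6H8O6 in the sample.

n(KOH) = 0.2158 x 0.02278 = 0.004916 mol.
n(C6H8O6) = 0.004916 / 1 = 0.004916 mol.
mass of C6H8O6 = 0.004916 x 176.12 = 0.8658 g.
% purity = 0.8658 / 1.9043 x 100 = 45.5%.

45.5%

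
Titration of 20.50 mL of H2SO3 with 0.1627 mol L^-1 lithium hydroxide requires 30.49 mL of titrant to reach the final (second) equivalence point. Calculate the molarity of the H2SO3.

n(LiOH) = 0.1627 x 0.03049 = 0.004961 mol.
At the final (second) equivalence point, 2 mol OH^- react per mol H2SO3, so n(H2SO3) = 0.004961 / 2 = 0.002480 mol.
[H2SO3] = 0.002480 / 0.02050 L = 0.121 M.

0.121 M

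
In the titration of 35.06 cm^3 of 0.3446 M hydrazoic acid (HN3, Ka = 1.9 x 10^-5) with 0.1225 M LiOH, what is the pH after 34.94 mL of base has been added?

Initial n(HN3) = 0.3446 x 0.03506 = 0.01208 mol.
n(LiOH) added = 0.1225 x 0.03494 = 0.004280 mol, converting that many moles of HN3 to N3-.
Remaining n(HN3) = 0.007802 mol; n(N3-) = 0.004280 mol.
By Henderson-Hasselbalch, pH = pKa + log([A^-]/[HA]) = 4.72 + log(0.004280/0.007802) = 4.72 + (-0.26) = 4.46.

4.46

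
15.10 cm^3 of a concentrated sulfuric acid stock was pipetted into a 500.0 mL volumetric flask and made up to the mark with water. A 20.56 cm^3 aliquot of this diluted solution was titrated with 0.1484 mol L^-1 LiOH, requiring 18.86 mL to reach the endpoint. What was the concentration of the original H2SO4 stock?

2.25 M

n(LiOH) = 0.1484 x 0.01886 = 0.002799 mol.
n(H2SO4) in the aliquot = 0.002799 x 1/2 = 0.001399 mol.
[diluted H2SO4] = 0.001399 / 0.02056 = 0.06806 M.
Dilution factor = 500.0/15.10 = 33.11, so [stock] = 0.06806 x 33.11 = 2.25 M.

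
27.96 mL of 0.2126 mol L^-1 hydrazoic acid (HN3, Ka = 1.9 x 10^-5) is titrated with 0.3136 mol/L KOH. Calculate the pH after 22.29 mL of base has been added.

12.32

n(acid) = 0.2126 x 0.02796 = 0.005944 mol; n(KOH) added = 0.3136 x 0.02229 = 0.006990 mol.
Base is in excess by 0.006990 - 0.005944 = 0.001046 mol in a total volume of 0.05025 L.
[OH^-] = 0.001046/0.05025 = 0.02081 M, so pOH = 1.68 and pH = 14.00 - 1.68 = 12.32.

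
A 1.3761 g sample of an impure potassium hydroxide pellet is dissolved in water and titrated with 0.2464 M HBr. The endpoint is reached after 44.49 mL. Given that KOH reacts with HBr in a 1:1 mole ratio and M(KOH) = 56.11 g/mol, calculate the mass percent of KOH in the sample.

44.7%

n(HBr) = 0.2464 x 0.04449 = 0.01096 mol.
n(KOH) = 0.01096 / 1 = 0.01096 mol.
mass of KOH = 0.01096 x 56.11 = 0.6151 g.
% purity = 0.6151 / 1.3761 x 100 = 44.7%.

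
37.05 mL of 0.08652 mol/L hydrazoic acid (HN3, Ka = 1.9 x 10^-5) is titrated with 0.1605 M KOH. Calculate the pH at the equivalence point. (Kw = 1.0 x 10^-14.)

n(HN3) = 0.08652 x 0.03705 = 0.003206 mol; V(KOH) at equivalence = 0.003206/0.1605 = 0.01997 L.
At equivalence all the acid is converted to N3-; total volume = 0.03705 + 0.01997 = 0.05702 L, so [N3-] = 0.003206/0.05702 = 0.05622 M.
Kb = Kw/Ka = 1.0e-14 / 1.9 x 10^-5 = 5.26e-10.
[OH^-] = sqrt(Kb x [N3-]) = sqrt(5.26e-10 x 0.05622) = 5.44e-6 M.
pOH = 5.26, so pH = 14.00 - 5.26 = 8.74.

8.74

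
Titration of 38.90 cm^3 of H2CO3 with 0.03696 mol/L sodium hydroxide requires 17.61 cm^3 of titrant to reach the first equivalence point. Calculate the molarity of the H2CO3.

n(NaOH) = 0.03696 x 0.01761 = 0.0006509 mol.
At the first equivalence point, 1 mol OH^- react per mol H2CO3, so n(H2CO3) = 0.0006509 / 1 = 0.0006509 mol.
[H2CO3] = 0.0006509 / 0.03890 L = 0.0167 M.

0.0167 M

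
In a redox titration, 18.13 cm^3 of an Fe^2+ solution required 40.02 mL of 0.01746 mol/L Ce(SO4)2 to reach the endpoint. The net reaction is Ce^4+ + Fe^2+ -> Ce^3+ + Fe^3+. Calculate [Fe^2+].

0.0385 M

n(Ce(SO4)2) = 0.01746 x 0.04002 = 0.0006987 mol.
From the balanced equation, 1 mol Ce(SO4)2 reacts with 1 mol Fe^2+, so n(Fe^2+) = 0.0006987 x 1/1 = 0.0006987 mol.
[Fe^2+] = 0.0006987 / 0.01813 L = 0.0385 M.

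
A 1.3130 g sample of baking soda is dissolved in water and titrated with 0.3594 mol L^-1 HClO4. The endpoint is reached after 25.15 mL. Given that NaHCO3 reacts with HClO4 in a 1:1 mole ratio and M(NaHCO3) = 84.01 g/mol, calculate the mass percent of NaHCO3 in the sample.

57.8%

n(HClO4) = 0.3594 x 0.02515 = 0.009039 mol.
n(NaHCO3) = 0.009039 / 1 = 0.009039 mol.
mass of NaHCO3 = 0.009039 x 84.01 = 0.7594 g.
% purity = 0.7594 / 1.3130 x 100 = 57.8%.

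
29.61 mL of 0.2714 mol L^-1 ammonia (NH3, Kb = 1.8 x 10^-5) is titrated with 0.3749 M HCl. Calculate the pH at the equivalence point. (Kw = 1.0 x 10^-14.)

5.03

n(NH3) = 0.2714 x 0.02961 = 0.008036 mol; V(HCl) at equivalence = 0.008036/0.3749 = 0.02144 L.
At equivalence the base is fully converted to NH4+; total volume = 0.05105 L, so [NH4+] = 0.008036/0.05105 = 0.1574 M.
Ka(NH4+) = Kw/Kb = 1.0e-14 / 1.8 x 10^-5 = 5.56e-10.
[H^+] = sqrt(Ka x [NH4+]) = sqrt(5.56e-10 x 0.1574) = 9.35e-6 M.
pH = -log(9.35e-6) = 5.03.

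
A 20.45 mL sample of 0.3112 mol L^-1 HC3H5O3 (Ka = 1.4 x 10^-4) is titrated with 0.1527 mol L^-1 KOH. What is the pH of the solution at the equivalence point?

n(HC3H5O3) = 0.3112 x 0.02045 = 0.006364 mol; V(KOH) at equivalence = 0.006364/0.1527 = 0.04168 L.
At equivalence all the acid is converted to C3H5O3-; total volume = 0.02045 + 0.04168 = 0.06213 L, so [C3H5O3-] = 0.006364/0.06213 = 0.1024 M.
Kb = Kw/Ka = 1.0e-14 / 1.4 x 10^-4 = 7.14e-11.
[OH^-] = sqrt(Kb x [C3H5O3-]) = sqrt(7.14e-11 x 0.1024) = 2.70e-6 M.
pOH = 5.57, so pH = 14.00 - 5.57 = 8.43.

8.43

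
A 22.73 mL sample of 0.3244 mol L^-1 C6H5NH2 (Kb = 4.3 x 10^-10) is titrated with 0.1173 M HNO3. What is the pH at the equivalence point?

2.85

n(C6H5NH2) = 0.3244 x 0.02273 = 0.007374 mol; V(HNO3) at equivalence = 0.007374/0.1173 = 0.06286 L.
At equivalence the base is fully converted to C6H5NH3+; total volume = 0.08559 L, so [C6H5NH3+] = 0.007374/0.08559 = 0.08615 M.
Ka(C6H5NH3+) = Kw/Kb = 1.0e-14 / 4.3 x 10^-10 = 2.33e-5.
[H^+] = sqrt(Ka x [C6H5NH3+]) = sqrt(2.33e-5 x 0.08615) = 0.00142 M.
pH = -log(0.00142) = 2.85.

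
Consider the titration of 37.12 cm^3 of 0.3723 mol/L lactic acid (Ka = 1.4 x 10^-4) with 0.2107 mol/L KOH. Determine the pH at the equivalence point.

8.49

n(HC3H5O3) = 0.3723 x 0.03712 = 0.01382 mol; V(KOH) at equivalence = 0.01382/0.2107 = 0.06559 L.
At equivalence all the acid is converted to C3H5O3-; total volume = 0.03712 + 0.06559 = 0.1027 L, so [C3H5O3-] = 0.01382/0.1027 = 0.1346 M.
Kb = Kw/Ka = 1.0e-14 / 1.4 x 10^-4 = 7.14e-11.
[OH^-] = sqrt(Kb x [C3H5O3-]) = sqrt(7.14e-11 x 0.1346) = 3.10e-6 M.
pOH = 5.51, so pH = 14.00 - 5.51 = 8.49.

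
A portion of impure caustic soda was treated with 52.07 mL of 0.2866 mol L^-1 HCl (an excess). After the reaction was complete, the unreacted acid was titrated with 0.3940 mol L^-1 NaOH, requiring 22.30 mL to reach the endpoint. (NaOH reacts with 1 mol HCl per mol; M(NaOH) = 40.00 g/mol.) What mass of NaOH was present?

0.245 g

Total n(HCl) added = 0.2866 x 0.05207 = 0.01492 mol.
n(NaOH) used = 0.3940 x 0.02230 = 0.008786 mol, which equals the excess n(HCl).
So n(HCl) consumed by the sample = 0.01492 - 0.008786 = 0.006137 mol.
n(NaOH) = 0.006137 / 1 = 0.006137 mol.
mass = 0.006137 mol x 40.00 g/mol = 0.245 g.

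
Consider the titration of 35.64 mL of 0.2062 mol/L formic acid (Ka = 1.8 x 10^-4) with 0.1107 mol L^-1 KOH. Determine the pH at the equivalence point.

8.30

n(HCOOH) = 0.2062 x 0.03564 = 0.007349 mol; V(KOH) at equivalence = 0.007349/0.1107 = 0.06639 L.
At equivalence all the acid is converted to HCOO-; total volume = 0.03564 + 0.06639 = 0.1020 L, so [HCOO-] = 0.007349/0.1020 = 0.07203 M.
Kb = Kw/Ka = 1.0e-14 / 1.8 x 10^-4 = 5.56e-11.
[OH^-] = sqrt(Kb x [HCOO-]) = sqrt(5.56e-11 x 0.07203) = 2.00e-6 M.
pOH = 5.70, so pH = 14.00 - 5.70 = 8.30.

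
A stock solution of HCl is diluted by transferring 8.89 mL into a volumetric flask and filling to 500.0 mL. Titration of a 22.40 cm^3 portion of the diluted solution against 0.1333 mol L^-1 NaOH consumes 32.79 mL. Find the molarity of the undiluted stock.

n(NaOH) = 0.1333 x 0.03279 = 0.004371 mol.
n(HCl) in the aliquot = 0.004371 mol.
[diluted HCl] = 0.004371 / 0.02240 = 0.1951 M.
Dilution factor = 500.0/8.890 = 56.24, so [stock] = 0.1951 x 56.24 = 11.0 M.

11.0 M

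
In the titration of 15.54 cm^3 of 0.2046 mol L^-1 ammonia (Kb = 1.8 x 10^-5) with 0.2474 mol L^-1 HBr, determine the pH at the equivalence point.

n(NH3) = 0.2046 x 0.01554 = 0.003179 mol; V(HBr) at equivalence = 0.003179/0.2474 = 0.01285 L.
At equivalence the base is fully converted to NH4+; total volume = 0.02839 L, so [NH4+] = 0.003179/0.02839 = 0.1120 M.
Ka(NH4+) = Kw/Kb = 1.0e-14 / 1.8 x 10^-5 = 5.56e-10.
[H^+] = sqrt(Ka x [NH4+]) = sqrt(5.56e-10 x 0.1120) = 7.89e-6 M.
pH = -log(7.89e-6) = 5.10.

5.10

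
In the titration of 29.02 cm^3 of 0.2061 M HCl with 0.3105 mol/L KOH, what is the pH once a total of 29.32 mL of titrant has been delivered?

12.73

n(acid) = 0.2061 x 0.02902 = 0.005981 mol; n(KOH) added = 0.3105 x 0.02932 = 0.009104 mol.
Base is in excess by 0.009104 - 0.005981 = 0.003123 mol in a total volume of 0.05834 L.
[OH^-] = 0.003123/0.05834 = 0.05353 M, so pOH = 1.27 and pH = 14.00 - 1.27 = 12.73.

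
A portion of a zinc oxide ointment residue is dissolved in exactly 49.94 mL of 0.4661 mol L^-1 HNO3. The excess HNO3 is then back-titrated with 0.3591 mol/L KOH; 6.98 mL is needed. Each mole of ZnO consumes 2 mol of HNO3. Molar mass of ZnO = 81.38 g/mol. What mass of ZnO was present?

0.845 g

Total n(HNO3) added = 0.4661 x 0.04994 = 0.02328 mol.
n(KOH) used = 0.3591 x 0.006980 = 0.002507 mol, which equals the excess n(HNO3).
So n(HNO3) consumed by the sample = 0.02328 - 0.002507 = 0.02077 mol.
n(ZnO) = 0.02077 / 2 = 0.01039 mol.
mass = 0.01039 mol x 81.38 g/mol = 0.845 g.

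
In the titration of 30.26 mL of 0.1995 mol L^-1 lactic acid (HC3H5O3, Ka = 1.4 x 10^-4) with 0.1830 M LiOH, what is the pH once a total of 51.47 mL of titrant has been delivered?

n(acid) = 0.1995 x 0.03026 = 0.006037 mol; n(LiOH) added = 0.1830 x 0.05147 = 0.009419 mol.
Base is in excess by 0.009419 - 0.006037 = 0.003382 mol in a total volume of 0.08173 L.
[OH^-] = 0.003382/0.08173 = 0.04138 M, so pOH = 1.38 and pH = 14.00 - 1.38 = 12.62.

12.62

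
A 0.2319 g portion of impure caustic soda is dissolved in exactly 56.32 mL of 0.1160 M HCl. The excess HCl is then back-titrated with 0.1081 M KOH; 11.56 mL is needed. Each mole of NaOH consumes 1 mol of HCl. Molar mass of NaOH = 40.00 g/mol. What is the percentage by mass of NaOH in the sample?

91.1%

Total n(HCl) added = 0.1160 x 0.05632 = 0.006533 mol.
n(KOH) used = 0.1081 x 0.01156 = 0.001250 mol, which equals the excess n(HCl).
So n(HCl) consumed by the sample = 0.006533 - 0.001250 = 0.005283 mol.
n(NaOH) = 0.005283 / 1 = 0.005283 mol.
mass NaOH = 0.005283 x 40.00 = 0.2113 g, so %NaOH = 0.2113/0.2319 x 100 = 91.1%.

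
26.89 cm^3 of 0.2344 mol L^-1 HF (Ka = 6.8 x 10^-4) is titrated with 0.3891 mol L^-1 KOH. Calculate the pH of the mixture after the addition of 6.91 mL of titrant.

Initial n(HF) = 0.2344 x 0.02689 = 0.006303 mol.
n(KOH) added = 0.3891 x 0.006910 = 0.002689 mol, converting that many moles of HF to F-.
Remaining n(HF) = 0.003614 mol; n(F-) = 0.002689 mol.
By Henderson-Hasselbalch, pH = pKa + log([A^-]/[HA]) = 3.17 + log(0.002689/0.003614) = 3.17 + (-0.13) = 3.04.

3.04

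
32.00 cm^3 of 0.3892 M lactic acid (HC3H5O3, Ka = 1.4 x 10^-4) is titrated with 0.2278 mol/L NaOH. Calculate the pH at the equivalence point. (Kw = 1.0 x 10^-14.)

n(HC3H5O3) = 0.3892 x 0.03200 = 0.01245 mol; V(NaOH) at equivalence = 0.01245/0.2278 = 0.05467 L.
At equivalence all the acid is converted to C3H5O3-; total volume = 0.03200 + 0.05467 = 0.08667 L, so [C3H5O3-] = 0.01245/0.08667 = 0.1437 M.
Kb = Kw/Ka = 1.0e-14 / 1.4 x 10^-4 = 7.14e-11.
[OH^-] = sqrt(Kb x [C3H5O3-]) = sqrt(7.14e-11 x 0.1437) = 3.20e-6 M.
pOH = 5.49, so pH = 14.00 - 5.49 = 8.51.

8.51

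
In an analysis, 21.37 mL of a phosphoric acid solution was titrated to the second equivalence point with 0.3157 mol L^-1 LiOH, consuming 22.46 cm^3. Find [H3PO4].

n(LiOH) = 0.3157 x 0.02246 = 0.007091 mol.
At the second equivalence point, 2 mol OH^- react per mol H3PO4, so n(H3PO4) = 0.007091 / 2 = 0.003545 mol.
[H3PO4] = 0.003545 / 0.02137 L = 0.166 M.

0.166 M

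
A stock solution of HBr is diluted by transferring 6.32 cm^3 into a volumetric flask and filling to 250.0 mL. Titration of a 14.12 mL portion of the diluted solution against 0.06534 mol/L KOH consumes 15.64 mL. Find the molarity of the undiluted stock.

2.86 M

n(KOH) = 0.06534 x 0.01564 = 0.001022 mol.
n(HBr) in the aliquot = 0.001022 mol.
[diluted HBr] = 0.001022 / 0.01412 = 0.07237 M.
Dilution factor = 250.0/6.320 = 39.56, so [stock] = 0.07237 x 39.56 = 2.86 M.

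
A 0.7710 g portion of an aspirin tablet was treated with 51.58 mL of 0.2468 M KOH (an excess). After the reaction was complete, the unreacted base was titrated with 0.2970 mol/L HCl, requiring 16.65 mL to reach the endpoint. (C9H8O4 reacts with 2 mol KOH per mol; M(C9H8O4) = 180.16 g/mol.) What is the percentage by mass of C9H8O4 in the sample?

Total n(KOH) added = 0.2468 x 0.05158 = 0.01273 mol.
n(HCl) used = 0.2970 x 0.01665 = 0.004945 mol, which equals the excess n(KOH).
So n(KOH) consumed by the sample = 0.01273 - 0.004945 = 0.007785 mol.
n(C9H8O4) = 0.007785 / 2 = 0.003892 mol.
mass C9H8O4 = 0.003892 x 180.16 = 0.7013 g, so %C9H8O4 = 0.7013/0.7710 x 100 = 91.0%.

91.0%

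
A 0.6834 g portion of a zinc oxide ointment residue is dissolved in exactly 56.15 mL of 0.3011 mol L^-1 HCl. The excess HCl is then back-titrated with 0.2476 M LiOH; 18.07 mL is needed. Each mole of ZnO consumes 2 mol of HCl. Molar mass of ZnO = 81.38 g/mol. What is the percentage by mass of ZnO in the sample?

74.0%

Total n(HCl) added = 0.3011 x 0.05615 = 0.01691 mol.
n(LiOH) used = 0.2476 x 0.01807 = 0.004474 mol, which equals the excess n(HCl).
So n(HCl) consumed by the sample = 0.01691 - 0.004474 = 0.01243 mol.
n(ZnO) = 0.01243 / 2 = 0.006216 mol.
mass ZnO = 0.006216 x 81.38 = 0.5059 g, so %ZnO = 0.5059/0.6834 x 100 = 74.0%.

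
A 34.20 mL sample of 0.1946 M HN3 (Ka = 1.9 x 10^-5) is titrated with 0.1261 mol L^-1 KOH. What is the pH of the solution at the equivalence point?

8.80

n(HN3) = 0.1946 x 0.03420 = 0.006655 mol; V(KOH) at equivalence = 0.006655/0.1261 = 0.05278 L.
At equivalence all the acid is converted to N3-; total volume = 0.03420 + 0.05278 = 0.08698 L, so [N3-] = 0.006655/0.08698 = 0.07652 M.
Kb = Kw/Ka = 1.0e-14 / 1.9 x 10^-5 = 5.26e-10.
[OH^-] = sqrt(Kb x [N3-]) = sqrt(5.26e-10 x 0.07652) = 6.35e-6 M.
pOH = 5.20, so pH = 14.00 - 5.20 = 8.80.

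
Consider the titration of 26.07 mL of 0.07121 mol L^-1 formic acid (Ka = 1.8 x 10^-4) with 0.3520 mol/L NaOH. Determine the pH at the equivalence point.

n(HCOOH) = 0.07121 x 0.02607 = 0.001856 mol; V(NaOH) at equivalence = 0.001856/0.3520 = 0.005274 L.
At equivalence all the acid is converted to HCOO-; total volume = 0.02607 + 0.005274 = 0.03134 L, so [HCOO-] = 0.001856/0.03134 = 0.05923 M.
Kb = Kw/Ka = 1.0e-14 / 1.8 x 10^-4 = 5.56e-11.
[OH^-] = sqrt(Kb x [HCOO-]) = sqrt(5.56e-11 x 0.05923) = 1.81e-6 M.
pOH = 5.74, so pH = 14.00 - 5.74 = 8.26.

8.26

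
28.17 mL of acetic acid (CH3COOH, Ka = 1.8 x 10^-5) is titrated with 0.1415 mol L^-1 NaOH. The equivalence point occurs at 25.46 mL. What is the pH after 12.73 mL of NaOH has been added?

4.74

12.73 mL is exactly half the equivalence volume (25.46/2), i.e. the half-equivalence point.
There, n(HA) = n(A^-), so pH = pKa = -log(1.8 x 10^-5) = 4.74.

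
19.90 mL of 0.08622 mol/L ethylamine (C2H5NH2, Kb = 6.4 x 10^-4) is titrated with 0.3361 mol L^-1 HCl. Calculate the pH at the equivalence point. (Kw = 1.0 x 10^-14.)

n(C2H5NH2) = 0.08622 x 0.01990 = 0.001716 mol; V(HCl) at equivalence = 0.001716/0.3361 = 0.005105 L.
At equivalence the base is fully converted to C2H5NH3+; total volume = 0.02500 L, so [C2H5NH3+] = 0.001716/0.02500 = 0.06862 M.
Ka(C2H5NH3+) = Kw/Kb = 1.0e-14 / 6.4 x 10^-4 = 1.56e-11.
[H^+] = sqrt(Ka x [C2H5NH3+]) = sqrt(1.56e-11 x 0.06862) = 1.04e-6 M.
pH = -log(1.04e-6) = 5.98.

5.98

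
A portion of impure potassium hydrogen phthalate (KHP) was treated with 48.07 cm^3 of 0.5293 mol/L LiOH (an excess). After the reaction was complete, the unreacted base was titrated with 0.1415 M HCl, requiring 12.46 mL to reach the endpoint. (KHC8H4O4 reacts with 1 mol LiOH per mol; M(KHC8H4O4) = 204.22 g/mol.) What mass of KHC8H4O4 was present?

4.84 g

Total n(LiOH) added = 0.5293 x 0.04807 = 0.02544 mol.
n(HCl) used = 0.1415 x 0.01246 = 0.001763 mol, which equals the excess n(LiOH).
So n(LiOH) consumed by the sample = 0.02544 - 0.001763 = 0.02368 mol.
n(KHC8H4O4) = 0.02368 / 1 = 0.02368 mol.
mass = 0.02368 mol x 204.22 g/mol = 4.84 g.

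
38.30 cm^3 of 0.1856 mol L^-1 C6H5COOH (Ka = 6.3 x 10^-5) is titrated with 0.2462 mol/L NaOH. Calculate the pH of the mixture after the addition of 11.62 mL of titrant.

4.03

Initial n(C6H5COOH) = 0.1856 x 0.03830 = 0.007108 mol.
n(NaOH) added = 0.2462 x 0.01162 = 0.002861 mol, converting that many moles of C6H5COOH to C6H5COO-.
Remaining n(C6H5COOH) = 0.004248 mol; n(C6H5COO-) = 0.002861 mol.
By Henderson-Hasselbalch, pH = pKa + log([A^-]/[HA]) = 4.20 + log(0.002861/0.004248) = 4.20 + (-0.17) = 4.03.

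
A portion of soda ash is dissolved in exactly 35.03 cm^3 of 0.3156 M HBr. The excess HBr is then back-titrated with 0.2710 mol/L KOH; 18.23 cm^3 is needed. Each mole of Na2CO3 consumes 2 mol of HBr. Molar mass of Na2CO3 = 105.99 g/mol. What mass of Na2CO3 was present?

0.324 g

Total n(HBr) added = 0.3156 x 0.03503 = 0.01106 mol.
n(KOH) used = 0.2710 x 0.01823 = 0.004940 mol, which equals the excess n(HBr).
So n(HBr) consumed by the sample = 0.01106 - 0.004940 = 0.006115 mol.
n(Na2CO3) = 0.006115 / 2 = 0.003058 mol.
mass = 0.003058 mol x 105.99 g/mol = 0.324 g.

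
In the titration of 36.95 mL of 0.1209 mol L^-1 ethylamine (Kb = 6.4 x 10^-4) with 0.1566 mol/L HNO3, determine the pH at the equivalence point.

5.99

n(C2H5NH2) = 0.1209 x 0.03695 = 0.004467 mol; V(HNO3) at equivalence = 0.004467/0.1566 = 0.02853 L.
At equivalence the base is fully converted to C2H5NH3+; total volume = 0.06548 L, so [C2H5NH3+] = 0.004467/0.06548 = 0.06823 M.
Ka(C2H5NH3+) = Kw/Kb = 1.0e-14 / 6.4 x 10^-4 = 1.56e-11.
[H^+] = sqrt(Ka x [C2H5NH3+]) = sqrt(1.56e-11 x 0.06823) = 1.03e-6 M.
pH = -log(1.03e-6) = 5.99.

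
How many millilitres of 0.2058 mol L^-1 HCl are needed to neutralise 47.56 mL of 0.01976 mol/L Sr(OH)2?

9.13 mL

n(Sr(OH)2) = 0.01976 mol/L x 0.04756 L = 0.0009398 mol.
The neutralisation is 1 Sr(OH)2 : 2 HCl, so n(HCl) = 0.0009398 x 2/1 = 0.001880 mol.
V(HCl) = 0.001880 / 0.2058 = 0.009133 L = 9.13 mL.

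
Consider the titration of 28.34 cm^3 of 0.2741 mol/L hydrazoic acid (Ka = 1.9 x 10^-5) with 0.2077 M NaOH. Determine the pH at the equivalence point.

8.90

n(HN3) = 0.2741 x 0.02834 = 0.007768 mol; V(NaOH) at equivalence = 0.007768/0.2077 = 0.03740 L.
At equivalence all the acid is converted to N3-; total volume = 0.02834 + 0.03740 = 0.06574 L, so [N3-] = 0.007768/0.06574 = 0.1182 M.
Kb = Kw/Ka = 1.0e-14 / 1.9 x 10^-5 = 5.26e-10.
[OH^-] = sqrt(Kb x [N3-]) = sqrt(5.26e-10 x 0.1182) = 7.89e-6 M.
pOH = 5.10, so pH = 14.00 - 5.10 = 8.90.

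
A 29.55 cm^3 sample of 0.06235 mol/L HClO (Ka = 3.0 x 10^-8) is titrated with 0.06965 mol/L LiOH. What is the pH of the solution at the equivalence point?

n(HClO) = 0.06235 x 0.02955 = 0.001842 mol; V(LiOH) at equivalence = 0.001842/0.06965 = 0.02645 L.
At equivalence all the acid is converted to ClO-; total volume = 0.02955 + 0.02645 = 0.05600 L, so [ClO-] = 0.001842/0.05600 = 0.03290 M.
Kb = Kw/Ka = 1.0e-14 / 3.0 x 10^-8 = 3.33e-7.
[OH^-] = sqrt(Kb x [ClO-]) = sqrt(3.33e-7 x 0.03290) = 0.000105 M.
pOH = 3.98, so pH = 14.00 - 3.98 = 10.02.

10.02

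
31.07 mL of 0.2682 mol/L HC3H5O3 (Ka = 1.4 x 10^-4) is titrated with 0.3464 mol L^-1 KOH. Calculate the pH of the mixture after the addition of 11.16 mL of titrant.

Initial n(HC3H5O3) = 0.2682 x 0.03107 = 0.008333 mol.
n(KOH) added = 0.3464 x 0.01116 = 0.003866 mol, converting that many moles of HC3H5O3 to C3H5O3-.
Remaining n(HC3H5O3) = 0.004467 mol; n(C3H5O3-) = 0.003866 mol.
By Henderson-Hasselbalch, pH = pKa + log([A^-]/[HA]) = 3.85 + log(0.003866/0.004467) = 3.85 + (-0.06) = 3.79.

3.79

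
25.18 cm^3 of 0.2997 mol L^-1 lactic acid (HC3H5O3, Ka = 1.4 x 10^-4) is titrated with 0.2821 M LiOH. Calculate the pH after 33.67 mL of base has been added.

n(acid) = 0.2997 x 0.02518 = 0.007546 mol; n(LiOH) added = 0.2821 x 0.03367 = 0.009498 mol.
Base is in excess by 0.009498 - 0.007546 = 0.001952 mol in a total volume of 0.05885 L.
[OH^-] = 0.001952/0.05885 = 0.03317 M, so pOH = 1.48 and pH = 14.00 - 1.48 = 12.52.

12.52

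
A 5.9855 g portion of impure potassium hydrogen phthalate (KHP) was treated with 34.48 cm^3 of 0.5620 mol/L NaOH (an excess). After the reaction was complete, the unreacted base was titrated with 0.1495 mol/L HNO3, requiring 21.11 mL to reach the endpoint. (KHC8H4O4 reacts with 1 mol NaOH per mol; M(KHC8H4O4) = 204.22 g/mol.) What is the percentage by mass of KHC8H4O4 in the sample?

55.3%

Total n(NaOH) added = 0.5620 x 0.03448 = 0.01938 mol.
n(HNO3) used = 0.1495 x 0.02111 = 0.003156 mol, which equals the excess n(NaOH).
So n(NaOH) consumed by the sample = 0.01938 - 0.003156 = 0.01622 mol.
n(KHC8H4O4) = 0.01622 / 1 = 0.01622 mol.
mass KHC8H4O4 = 0.01622 x 204.22 = 3.313 g, so %KHC8H4O4 = 3.313/5.9855 x 100 = 55.3%.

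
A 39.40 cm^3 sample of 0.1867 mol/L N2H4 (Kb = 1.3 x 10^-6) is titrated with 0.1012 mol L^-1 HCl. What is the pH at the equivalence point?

4.65

n(N2H4) = 0.1867 x 0.03940 = 0.007356 mol; V(HCl) at equivalence = 0.007356/0.1012 = 0.07269 L.
At equivalence the base is fully converted to N2H5+; total volume = 0.1121 L, so [N2H5+] = 0.007356/0.1121 = 0.06563 M.
Ka(N2H5+) = Kw/Kb = 1.0e-14 / 1.3 x 10^-6 = 7.69e-9.
[H^+] = sqrt(Ka x [N2H5+]) = sqrt(7.69e-9 x 0.06563) = 2.25e-5 M.
pH = -log(2.25e-5) = 4.65.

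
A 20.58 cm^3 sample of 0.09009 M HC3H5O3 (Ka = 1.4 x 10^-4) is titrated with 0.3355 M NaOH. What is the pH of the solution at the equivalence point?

n(HC3H5O3) = 0.09009 x 0.02058 = 0.001854 mol; V(NaOH) at equivalence = 0.001854/0.3355 = 0.005526 L.
At equivalence all the acid is converted to C3H5O3-; total volume = 0.02058 + 0.005526 = 0.02611 L, so [C3H5O3-] = 0.001854/0.02611 = 0.07102 M.
Kb = Kw/Ka = 1.0e-14 / 1.4 x 10^-4 = 7.14e-11.
[OH^-] = sqrt(Kb x [C3H5O3-]) = sqrt(7.14e-11 x 0.07102) = 2.25e-6 M.
pOH = 5.65, so pH = 14.00 - 5.65 = 8.35.

8.35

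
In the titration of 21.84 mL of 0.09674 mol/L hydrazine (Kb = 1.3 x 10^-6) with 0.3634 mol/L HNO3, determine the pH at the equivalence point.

n(N2H4) = 0.09674 x 0.02184 = 0.002113 mol; V(HNO3) at equivalence = 0.002113/0.3634 = 0.005814 L.
At equivalence the base is fully converted to N2H5+; total volume = 0.02765 L, so [N2H5+] = 0.002113/0.02765 = 0.07640 M.
Ka(N2H5+) = Kw/Kb = 1.0e-14 / 1.3 x 10^-6 = 7.69e-9.
[H^+] = sqrt(Ka x [N2H5+]) = sqrt(7.69e-9 x 0.07640) = 2.42e-5 M.
pH = -log(2.42e-5) = 4.62.

4.62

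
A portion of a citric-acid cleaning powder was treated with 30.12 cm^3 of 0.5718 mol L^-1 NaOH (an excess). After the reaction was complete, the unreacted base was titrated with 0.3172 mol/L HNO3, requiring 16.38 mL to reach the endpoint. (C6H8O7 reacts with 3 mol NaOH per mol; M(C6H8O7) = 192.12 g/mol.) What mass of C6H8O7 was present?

Total n(NaOH) added = 0.5718 x 0.03012 = 0.01722 mol.
n(HNO3) used = 0.3172 x 0.01638 = 0.005196 mol, which equals the excess n(NaOH).
So n(NaOH) consumed by the sample = 0.01722 - 0.005196 = 0.01203 mol.
n(C6H8O7) = 0.01203 / 3 = 0.004009 mol.
mass = 0.004009 mol x 192.12 g/mol = 0.770 g.

0.770 g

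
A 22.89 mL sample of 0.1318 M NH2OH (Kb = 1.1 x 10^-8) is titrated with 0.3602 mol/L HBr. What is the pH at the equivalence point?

3.53

n(NH2OH) = 0.1318 x 0.02289 = 0.003017 mol; V(HBr) at equivalence = 0.003017/0.3602 = 0.008376 L.
At equivalence the base is fully converted to NH3OH+; total volume = 0.03127 L, so [NH3OH+] = 0.003017/0.03127 = 0.09649 M.
Ka(NH3OH+) = Kw/Kb = 1.0e-14 / 1.1 x 10^-8 = 9.09e-7.
[H^+] = sqrt(Ka x [NH3OH+]) = sqrt(9.09e-7 x 0.09649) = 0.000296 M.
pH = -log(0.000296) = 3.53.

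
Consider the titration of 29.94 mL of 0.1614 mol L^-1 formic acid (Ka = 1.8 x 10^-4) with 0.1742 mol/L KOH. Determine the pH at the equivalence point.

8.33

n(HCOOH) = 0.1614 x 0.02994 = 0.004832 mol; V(KOH) at equivalence = 0.004832/0.1742 = 0.02774 L.
At equivalence all the acid is converted to HCOO-; total volume = 0.02994 + 0.02774 = 0.05768 L, so [HCOO-] = 0.004832/0.05768 = 0.08378 M.
Kb = Kw/Ka = 1.0e-14 / 1.8 x 10^-4 = 5.56e-11.
[OH^-] = sqrt(Kb x [HCOO-]) = sqrt(5.56e-11 x 0.08378) = 2.16e-6 M.
pOH = 5.67, so pH = 14.00 - 5.67 = 8.33.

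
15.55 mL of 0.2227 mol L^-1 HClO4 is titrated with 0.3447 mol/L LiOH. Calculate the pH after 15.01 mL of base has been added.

n(acid) = 0.2227 x 0.01555 = 0.003463 mol; n(LiOH) added = 0.3447 x 0.01501 = 0.005174 mol.
Base is in excess by 0.005174 - 0.003463 = 0.001711 mol in a total volume of 0.03056 L.
[OH^-] = 0.001711/0.03056 = 0.05599 M, so pOH = 1.25 and pH = 14.00 - 1.25 = 12.75.

12.75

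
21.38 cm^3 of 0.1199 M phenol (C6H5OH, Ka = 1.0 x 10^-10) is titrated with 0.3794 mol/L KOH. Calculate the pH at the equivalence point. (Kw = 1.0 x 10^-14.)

n(C6H5OH) = 0.1199 x 0.02138 = 0.002563 mol; V(KOH) at equivalence = 0.002563/0.3794 = 0.006757 L.
At equivalence all the acid is converted to C6H5O-; total volume = 0.02138 + 0.006757 = 0.02814 L, so [C6H5O-] = 0.002563/0.02814 = 0.09111 M.
Kb = Kw/Ka = 1.0e-14 / 1.0 x 10^-10 = 0.000100.
[OH^-] = sqrt(Kb x [C6H5O-]) = sqrt(0.000100 x 0.09111) = 0.00302 M.
pOH = 2.52, so pH = 14.00 - 2.52 = 11.48.

11.48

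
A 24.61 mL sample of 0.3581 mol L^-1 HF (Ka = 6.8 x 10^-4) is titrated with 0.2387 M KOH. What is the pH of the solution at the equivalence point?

n(HF) = 0.3581 x 0.02461 = 0.008813 mol; V(KOH) at equivalence = 0.008813/0.2387 = 0.03692 L.
At equivalence all the acid is converted to F-; total volume = 0.02461 + 0.03692 = 0.06153 L, so [F-] = 0.008813/0.06153 = 0.1432 M.
Kb = Kw/Ka = 1.0e-14 / 6.8 x 10^-4 = 1.47e-11.
[OH^-] = sqrt(Kb x [F-]) = sqrt(1.47e-11 x 0.1432) = 1.45e-6 M.
pOH = 5.84, so pH = 14.00 - 5.84 = 8.16.

8.16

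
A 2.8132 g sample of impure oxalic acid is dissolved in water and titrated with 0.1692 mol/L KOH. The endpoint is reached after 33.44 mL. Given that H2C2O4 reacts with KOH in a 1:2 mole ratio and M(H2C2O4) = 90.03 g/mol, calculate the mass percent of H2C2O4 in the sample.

9.05%

n(KOH) = 0.1692 x 0.03344 = 0.005658 mol.
n(H2C2O4) = 0.005658 / 2 = 0.002829 mol.
mass of H2C2O4 = 0.002829 x 90.03 = 0.2547 g.
% purity = 0.2547 / 2.8132 x 100 = 9.05%.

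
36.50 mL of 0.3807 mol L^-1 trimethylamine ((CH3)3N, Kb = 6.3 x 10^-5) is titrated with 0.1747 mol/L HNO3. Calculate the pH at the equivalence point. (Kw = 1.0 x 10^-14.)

5.36

n((CH3)3N) = 0.3807 x 0.03650 = 0.01390 mol; V(HNO3) at equivalence = 0.01390/0.1747 = 0.07954 L.
At equivalence the base is fully converted to (CH3)3NH+; total volume = 0.1160 L, so [(CH3)3NH+] = 0.01390/0.1160 = 0.1197 M.
Ka((CH3)3NH+) = Kw/Kb = 1.0e-14 / 6.3 x 10^-5 = 1.59e-10.
[H^+] = sqrt(Ka x [(CH3)3NH+]) = sqrt(1.59e-10 x 0.1197) = 4.36e-6 M.
pH = -log(4.36e-6) = 5.36.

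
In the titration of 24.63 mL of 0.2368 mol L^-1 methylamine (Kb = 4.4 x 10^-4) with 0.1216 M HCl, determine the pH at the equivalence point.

5.87

n(CH3NH2) = 0.2368 x 0.02463 = 0.005832 mol; V(HCl) at equivalence = 0.005832/0.1216 = 0.04796 L.
At equivalence the base is fully converted to CH3NH3+; total volume = 0.07259 L, so [CH3NH3+] = 0.005832/0.07259 = 0.08034 M.
Ka(CH3NH3+) = Kw/Kb = 1.0e-14 / 4.4 x 10^-4 = 2.27e-11.
[H^+] = sqrt(Ka x [CH3NH3+]) = sqrt(2.27e-11 x 0.08034) = 1.35e-6 M.
pH = -log(1.35e-6) = 5.87.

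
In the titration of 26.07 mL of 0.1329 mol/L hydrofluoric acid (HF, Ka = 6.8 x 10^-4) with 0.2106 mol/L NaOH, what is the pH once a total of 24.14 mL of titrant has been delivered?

12.51

n(acid) = 0.1329 x 0.02607 = 0.003465 mol; n(NaOH) added = 0.2106 x 0.02414 = 0.005084 mol.
Base is in excess by 0.005084 - 0.003465 = 0.001619 mol in a total volume of 0.05021 L.
[OH^-] = 0.001619/0.05021 = 0.03225 M, so pOH = 1.49 and pH = 14.00 - 1.49 = 12.51.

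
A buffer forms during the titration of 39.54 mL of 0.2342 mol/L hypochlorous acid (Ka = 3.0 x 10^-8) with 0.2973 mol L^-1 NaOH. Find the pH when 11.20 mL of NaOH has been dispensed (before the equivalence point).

7.27

Initial n(HClO) = 0.2342 x 0.03954 = 0.009260 mol.
n(NaOH) added = 0.2973 x 0.01120 = 0.003330 mol, converting that many moles of HClO to ClO-.
Remaining n(HClO) = 0.005931 mol; n(ClO-) = 0.003330 mol.
By Henderson-Hasselbalch, pH = pKa + log([A^-]/[HA]) = 7.52 + log(0.003330/0.005931) = 7.52 + (-0.25) = 7.27.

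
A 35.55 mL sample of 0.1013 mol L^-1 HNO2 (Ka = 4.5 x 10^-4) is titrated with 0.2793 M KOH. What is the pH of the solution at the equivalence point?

8.11

n(HNO2) = 0.1013 x 0.03555 = 0.003601 mol; V(KOH) at equivalence = 0.003601/0.2793 = 0.01289 L.
At equivalence all the acid is converted to NO2-; total volume = 0.03555 + 0.01289 = 0.04844 L, so [NO2-] = 0.003601/0.04844 = 0.07434 M.
Kb = Kw/Ka = 1.0e-14 / 4.5 x 10^-4 = 2.22e-11.
[OH^-] = sqrt(Kb x [NO2-]) = sqrt(2.22e-11 x 0.07434) = 1.29e-6 M.
pOH = 5.89, so pH = 14.00 - 5.89 = 8.11.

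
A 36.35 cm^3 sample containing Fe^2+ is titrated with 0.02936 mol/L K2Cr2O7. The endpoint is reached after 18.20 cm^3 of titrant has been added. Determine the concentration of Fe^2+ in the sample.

0.0882 M

n(K2Cr2O7) = 0.02936 x 0.01820 = 0.0005344 mol.
From the balanced equation, 1 mol K2Cr2O7 reacts with 6 mol Fe^2+, so n(Fe^2+) = 0.0005344 x 6/1 = 0.003206 mol.
[Fe^2+] = 0.003206 / 0.03635 L = 0.0882 M.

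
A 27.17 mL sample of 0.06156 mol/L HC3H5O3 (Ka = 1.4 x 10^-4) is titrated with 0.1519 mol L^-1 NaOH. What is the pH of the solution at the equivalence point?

n(HC3H5O3) = 0.06156 x 0.02717 = 0.001673 mol; V(NaOH) at equivalence = 0.001673/0.1519 = 0.01101 L.
At equivalence all the acid is converted to C3H5O3-; total volume = 0.02717 + 0.01101 = 0.03818 L, so [C3H5O3-] = 0.001673/0.03818 = 0.04381 M.
Kb = Kw/Ka = 1.0e-14 / 1.4 x 10^-4 = 7.14e-11.
[OH^-] = sqrt(Kb x [C3H5O3-]) = sqrt(7.14e-11 x 0.04381) = 1.77e-6 M.
pOH = 5.75, so pH = 14.00 - 5.75 = 8.25.

8.25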